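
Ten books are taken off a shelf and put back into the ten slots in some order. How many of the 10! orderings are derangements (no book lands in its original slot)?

1334961

Recurrence: !10 = 10·!9 + (-1)^10.
!10 = 10·133496 + 1 = 1334961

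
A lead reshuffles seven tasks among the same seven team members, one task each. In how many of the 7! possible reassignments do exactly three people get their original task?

315

Choose which 3 of the 7 are fixed: C(7,3) = 35.
The other 4 form a derangement: !4 = 9.
Total: 35 × 9 = 315.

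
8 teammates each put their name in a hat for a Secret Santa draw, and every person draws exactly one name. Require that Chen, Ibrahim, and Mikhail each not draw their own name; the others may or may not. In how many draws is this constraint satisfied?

27240

Inclusion-exclusion on the 3 forbidden self-matches:
Σ_{j=0}^{3} (-1)^j C(3,j)(8-j)!
= C(3,0)·8! - C(3,1)·7! + C(3,2)·6! - C(3,3)·5!
= 40320 - 15120 + 2160 - 120
= 27240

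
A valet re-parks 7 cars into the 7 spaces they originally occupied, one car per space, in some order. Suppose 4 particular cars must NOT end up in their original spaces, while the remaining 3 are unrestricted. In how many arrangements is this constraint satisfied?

2790

Inclusion-exclusion on the 4 forbidden self-matches:
Σ_{j=0}^{4} (-1)^j C(4,j)(7-j)!
= C(4,0)·7! - C(4,1)·6! + C(4,2)·5! - C(4,3)·4! + C(4,4)·3!
= 5040 - 2880 + 720 - 96 + 6
= 2790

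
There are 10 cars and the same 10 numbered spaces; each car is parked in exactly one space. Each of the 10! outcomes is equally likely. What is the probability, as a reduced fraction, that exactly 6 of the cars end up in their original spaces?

1/1920

Favorable outcomes: C(10,6)·!4 = 210·9 = 1890.
Total outcomes: 10! = 3628800.
Probability = 1890/3628800 = 1/1920.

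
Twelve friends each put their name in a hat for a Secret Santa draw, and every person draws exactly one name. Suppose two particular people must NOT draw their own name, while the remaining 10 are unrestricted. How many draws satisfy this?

Inclusion-exclusion on the 2 forbidden self-matches:
Σ_{j=0}^{2} (-1)^j C(2,j)(12-j)!
= C(2,0)·12! - C(2,1)·11! + C(2,2)·10!
= 479001600 - 79833600 + 3628800
= 402796800

402796800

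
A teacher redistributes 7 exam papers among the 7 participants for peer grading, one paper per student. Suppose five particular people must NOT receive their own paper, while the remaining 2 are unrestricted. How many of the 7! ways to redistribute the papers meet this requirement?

2428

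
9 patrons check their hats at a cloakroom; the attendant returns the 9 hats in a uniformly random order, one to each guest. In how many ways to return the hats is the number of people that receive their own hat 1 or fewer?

Sum C(9,i)·!(9-i) for i = 0..1:
  i=0: C(9,0)·!9 = 1·133496 = 133496
  i=1: C(9,1)·!8 = 9·14833 = 133497
Total = 266993.

266993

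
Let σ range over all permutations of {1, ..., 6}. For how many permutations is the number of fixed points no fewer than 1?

455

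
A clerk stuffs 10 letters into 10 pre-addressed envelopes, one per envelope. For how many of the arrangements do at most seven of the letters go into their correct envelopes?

Sum C(10,i)·!(10-i) for i = 0..7:
  i=0: C(10,0)·!10 = 1·1334961 = 1334961
  i=1: C(10,1)·!9 = 10·133496 = 1334960
  i=2: C(10,2)·!8 = 45·14833 = 667485
  i=3: C(10,3)·!7 = 120·1854 = 222480
  i=4: C(10,4)·!6 = 210·265 = 55650
  i=5: C(10,5)·!5 = 252·44 = 11088
  i=6: C(10,6)·!4 = 210·9 = 1890
  i=7: C(10,7)·!3 = 120·2 = 240
Total = 3628754.

3628754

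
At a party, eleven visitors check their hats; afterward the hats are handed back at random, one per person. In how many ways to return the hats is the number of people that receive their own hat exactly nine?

55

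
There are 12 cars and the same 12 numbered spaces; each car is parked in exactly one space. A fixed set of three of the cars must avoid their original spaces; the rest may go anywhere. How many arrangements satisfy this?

Let A_j be the event that the j-th constrained one is fixed. By inclusion-exclusion over the 3 events:
Σ_{j=0}^{3} (-1)^j C(3,j)(12-j)!
= C(3,0)·12! - C(3,1)·11! + C(3,2)·10! - C(3,3)·9!
= 479001600 - 119750400 + 10886400 - 362880
= 369774720

369774720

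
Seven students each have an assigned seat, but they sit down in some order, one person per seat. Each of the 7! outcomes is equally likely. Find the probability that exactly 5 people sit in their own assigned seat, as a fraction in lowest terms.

Favorable outcomes: C(7,5)·!2 = 21·1 = 21.
Total outcomes: 7! = 5040.
Probability = 21/5040 = 1/240.

1/240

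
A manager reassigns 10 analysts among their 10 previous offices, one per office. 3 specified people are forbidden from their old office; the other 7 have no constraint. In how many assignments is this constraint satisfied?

Let A_j be the event that the j-th constrained one is fixed. By inclusion-exclusion over the 3 events:
Σ_{j=0}^{3} (-1)^j C(3,j)(10-j)!
= C(3,0)·10! - C(3,1)·9! + C(3,2)·8! - C(3,3)·7!
= 3628800 - 1088640 + 120960 - 5040
= 2656080

2656080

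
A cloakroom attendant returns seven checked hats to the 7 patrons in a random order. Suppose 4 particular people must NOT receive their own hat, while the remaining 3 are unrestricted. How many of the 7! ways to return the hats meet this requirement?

Inclusion-exclusion on the 4 forbidden self-matches:
Σ_{j=0}^{4} (-1)^j C(4,j)(7-j)!
= C(4,0)·7! - C(4,1)·6! + C(4,2)·5! - C(4,3)·4! + C(4,4)·3!
= 5040 - 2880 + 720 - 96 + 6
= 2790

2790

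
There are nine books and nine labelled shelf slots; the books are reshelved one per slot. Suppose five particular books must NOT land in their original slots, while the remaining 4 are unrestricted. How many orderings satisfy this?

205056

Let A_j be the event that the j-th constrained one is fixed. By inclusion-exclusion over the 5 events:
Σ_{j=0}^{5} (-1)^j C(5,j)(9-j)!
= C(5,0)·9! - C(5,1)·8! + C(5,2)·7! - C(5,3)·6! + C(5,4)·5! - C(5,5)·4!
= 362880 - 201600 + 50400 - 7200 + 600 - 24
= 205056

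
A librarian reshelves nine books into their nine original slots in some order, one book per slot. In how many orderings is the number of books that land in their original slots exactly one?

Choose which one of the 9 is fixed: C(9,1) = 9.
The remaining 8 must be deranged: !8 = 14833.
Total: 9 × 14833 = 133497.

133497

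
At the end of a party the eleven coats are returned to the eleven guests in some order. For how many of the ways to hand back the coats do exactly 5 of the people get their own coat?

122430

Choose which 5 of the 11 are fixed: C(11,5) = 462.
The remaining 6 must be deranged: !6 = 265.
Total: 462 × 265 = 122430.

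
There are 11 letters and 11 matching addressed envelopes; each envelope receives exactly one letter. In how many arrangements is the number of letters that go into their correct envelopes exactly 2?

Choose which 2 of the 11 are fixed: C(11,2) = 55.
The remaining 9 must be deranged: !9 = 133496.
Total: 55 × 133496 = 7342280.

7342280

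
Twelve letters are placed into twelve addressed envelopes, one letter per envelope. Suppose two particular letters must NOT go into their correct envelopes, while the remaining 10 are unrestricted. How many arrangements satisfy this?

402796800

Inclusion-exclusion on the 2 forbidden self-matches:
Σ_{j=0}^{2} (-1)^j C(2,j)(12-j)!
= C(2,0)·12! - C(2,1)·11! + C(2,2)·10!
= 479001600 - 79833600 + 3628800
= 402796800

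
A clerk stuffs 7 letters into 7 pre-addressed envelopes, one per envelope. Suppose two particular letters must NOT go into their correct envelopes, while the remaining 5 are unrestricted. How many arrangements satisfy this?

Inclusion-exclusion on the 2 forbidden self-matches:
Σ_{j=0}^{2} (-1)^j C(2,j)(7-j)!
= C(2,0)·7! - C(2,1)·6! + C(2,2)·5!
= 5040 - 1440 + 120
= 3720

3720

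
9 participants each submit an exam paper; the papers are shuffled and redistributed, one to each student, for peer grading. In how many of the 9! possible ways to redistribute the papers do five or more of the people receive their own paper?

1339

# with exactly i fixed is C(9,i)·!(9-i); sum over i=5..9:
  i=5: C(9,5)·!4 = 126·9 = 1134
  i=6: C(9,6)·!3 = 84·2 = 168
  i=7: C(9,7)·!2 = 36·1 = 36
  i=8: C(9,8)·!1 = 9·0 = 0
  i=9: C(9,9)·!0 = 1·1 = 1
Total = 1339.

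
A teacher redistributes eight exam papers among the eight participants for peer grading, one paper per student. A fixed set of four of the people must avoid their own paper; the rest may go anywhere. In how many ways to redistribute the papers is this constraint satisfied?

24024

Let A_j be the event that the j-th constrained one is fixed. By inclusion-exclusion over the 4 events:
Σ_{j=0}^{4} (-1)^j C(4,j)(8-j)!
= C(4,0)·8! - C(4,1)·7! + C(4,2)·6! - C(4,3)·5! + C(4,4)·4!
= 40320 - 20160 + 4320 - 480 + 24
= 24024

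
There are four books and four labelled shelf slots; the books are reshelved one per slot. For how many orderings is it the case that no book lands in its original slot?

The subfactorial !4 = [4!/e] (nearest integer).
4! = 24, and 24/e ≈ 8.83, so !4 = 9.

9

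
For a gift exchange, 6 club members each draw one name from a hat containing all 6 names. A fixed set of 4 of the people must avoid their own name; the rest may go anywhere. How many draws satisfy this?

362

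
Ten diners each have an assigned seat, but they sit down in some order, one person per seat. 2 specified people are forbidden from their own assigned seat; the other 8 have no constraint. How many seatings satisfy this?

Let A_j be the event that the j-th constrained one is fixed. By inclusion-exclusion over the 2 events:
Σ_{j=0}^{2} (-1)^j C(2,j)(10-j)!
= C(2,0)·10! - C(2,1)·9! + C(2,2)·8!
= 3628800 - 725760 + 40320
= 2943360

2943360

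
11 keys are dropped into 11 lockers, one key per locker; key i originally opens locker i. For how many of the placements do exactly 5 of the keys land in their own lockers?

Choose which 5 of the 11 are fixed: C(11,5) = 462.
The other 6 form a derangement: !6 = 265.
Total: 462 × 265 = 122430.

122430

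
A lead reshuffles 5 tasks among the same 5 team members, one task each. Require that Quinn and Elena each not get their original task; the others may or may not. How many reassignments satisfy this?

78

Let A_j be the event that the j-th constrained one is fixed. By inclusion-exclusion over the 2 events:
Σ_{j=0}^{2} (-1)^j C(2,j)(5-j)!
= C(2,0)·5! - C(2,1)·4! + C(2,2)·3!
= 120 - 48 + 6
= 78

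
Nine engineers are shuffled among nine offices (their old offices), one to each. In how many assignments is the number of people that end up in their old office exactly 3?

22260

Choose which 3 of the 9 are fixed: C(9,3) = 84.
The other 6 form a derangement: !6 = 265.
Total: 84 × 265 = 22260.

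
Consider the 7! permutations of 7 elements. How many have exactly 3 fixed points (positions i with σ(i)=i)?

Choose which 3 of the 7 are fixed: C(7,3) = 35.
The other 4 form a derangement: !4 = 9.
Total: 35 × 9 = 315.

315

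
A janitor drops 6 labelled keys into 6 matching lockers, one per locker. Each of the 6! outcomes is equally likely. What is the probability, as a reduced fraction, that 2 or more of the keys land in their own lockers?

191/720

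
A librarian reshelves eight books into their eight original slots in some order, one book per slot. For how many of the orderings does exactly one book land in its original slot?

14832

Pick the single fixed position: C(8,1) = 8 ways.
The remaining 7 must be deranged: !7 = 1854.
Total: 8 × 1854 = 14832.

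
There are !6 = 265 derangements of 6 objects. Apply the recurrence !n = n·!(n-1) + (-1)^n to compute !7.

1854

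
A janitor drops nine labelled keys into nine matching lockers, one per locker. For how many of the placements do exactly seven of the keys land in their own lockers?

36

Pick the 7 fixed positions: C(9,7) = 36 ways.
The remaining 2 must be deranged: !2 = 1.
Total: 36 × 1 = 36.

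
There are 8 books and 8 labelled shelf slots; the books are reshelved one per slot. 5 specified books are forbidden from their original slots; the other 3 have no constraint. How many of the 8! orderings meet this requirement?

21234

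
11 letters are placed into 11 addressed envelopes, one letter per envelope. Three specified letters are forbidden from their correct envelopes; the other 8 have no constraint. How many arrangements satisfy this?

Let A_j be the event that the j-th constrained one is fixed. By inclusion-exclusion over the 3 events:
Σ_{j=0}^{3} (-1)^j C(3,j)(11-j)!
= C(3,0)·11! - C(3,1)·10! + C(3,2)·9! - C(3,3)·8!
= 39916800 - 10886400 + 1088640 - 40320
= 30078720

30078720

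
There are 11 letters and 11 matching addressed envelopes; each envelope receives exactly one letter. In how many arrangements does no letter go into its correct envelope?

14684570

Recurrence: !11 = 10·(!10 + !9).
!11 = 10·(1334961 + 133496) = 10·1468457 = 14684570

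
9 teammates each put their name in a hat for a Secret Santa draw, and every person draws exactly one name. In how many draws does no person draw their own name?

Use !n = n·!(n-1) + (-1)^n.
!9 = 9·14833 - 1 = 133496

133496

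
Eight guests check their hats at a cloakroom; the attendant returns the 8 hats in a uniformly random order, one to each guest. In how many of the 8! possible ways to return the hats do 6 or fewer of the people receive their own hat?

Sum C(8,i)·!(8-i) for i = 0..6:
  i=0: C(8,0)·!8 = 1·14833 = 14833
  i=1: C(8,1)·!7 = 8·1854 = 14832
  i=2: C(8,2)·!6 = 28·265 = 7420
  i=3: C(8,3)·!5 = 56·44 = 2464
  i=4: C(8,4)·!4 = 70·9 = 630
  i=5: C(8,5)·!3 = 56·2 = 112
  i=6: C(8,6)·!2 = 28·1 = 28
Total = 40319.

40319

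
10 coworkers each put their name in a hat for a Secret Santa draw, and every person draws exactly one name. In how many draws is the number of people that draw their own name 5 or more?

13264

# with exactly i fixed is C(10,i)·!(10-i); sum over i=5..10:
  i=5: C(10,5)·!5 = 252·44 = 11088
  i=6: C(10,6)·!4 = 210·9 = 1890
  i=7: C(10,7)·!3 = 120·2 = 240
  i=8: C(10,8)·!2 = 45·1 = 45
  i=9: C(10,9)·!1 = 10·0 = 0
  i=10: C(10,10)·!0 = 1·1 = 1
Total = 13264.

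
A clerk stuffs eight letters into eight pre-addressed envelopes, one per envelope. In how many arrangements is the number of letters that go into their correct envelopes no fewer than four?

771

# with exactly i fixed is C(8,i)·!(8-i); sum over i=4..8:
  i=4: C(8,4)·!4 = 70·9 = 630
  i=5: C(8,5)·!3 = 56·2 = 112
  i=6: C(8,6)·!2 = 28·1 = 28
  i=7: C(8,7)·!1 = 8·0 = 0
  i=8: C(8,8)·!0 = 1·1 = 1
Total = 771.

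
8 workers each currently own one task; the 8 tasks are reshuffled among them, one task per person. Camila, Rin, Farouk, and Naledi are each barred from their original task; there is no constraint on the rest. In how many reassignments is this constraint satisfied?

24024

Inclusion-exclusion on the 4 forbidden self-matches:
Σ_{j=0}^{4} (-1)^j C(4,j)(8-j)!
= C(4,0)·8! - C(4,1)·7! + C(4,2)·6! - C(4,3)·5! + C(4,4)·4!
= 40320 - 20160 + 4320 - 480 + 24
= 24024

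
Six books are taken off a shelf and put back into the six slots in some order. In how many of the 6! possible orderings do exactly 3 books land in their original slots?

40

Pick the 3 fixed positions: C(6,3) = 20 ways.
The other 3 form a derangement: !3 = 2.
Total: 20 × 2 = 40.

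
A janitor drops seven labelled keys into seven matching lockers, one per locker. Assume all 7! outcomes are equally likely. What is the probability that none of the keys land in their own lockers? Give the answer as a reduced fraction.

103/280

Favorable outcomes: !7 = 1854.
Total outcomes: 7! = 5040.
Probability = 1854/5040 = 103/280.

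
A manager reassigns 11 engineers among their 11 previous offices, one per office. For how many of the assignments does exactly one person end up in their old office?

Choose which one of the 11 is fixed: C(11,1) = 11.
The remaining 10 must be deranged: !10 = 1334961.
Total: 11 × 1334961 = 14684571.

14684571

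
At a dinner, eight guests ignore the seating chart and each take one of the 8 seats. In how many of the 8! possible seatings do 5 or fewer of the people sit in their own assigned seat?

40291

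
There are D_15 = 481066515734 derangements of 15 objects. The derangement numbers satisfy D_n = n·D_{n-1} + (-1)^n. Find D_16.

D_16 = 16·481066515734 + 1 = 7697064251745.

7697064251745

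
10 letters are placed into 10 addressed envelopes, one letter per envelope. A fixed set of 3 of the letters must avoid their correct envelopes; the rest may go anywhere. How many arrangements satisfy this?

Let A_j be the event that the j-th constrained one is fixed. By inclusion-exclusion over the 3 events:
Σ_{j=0}^{3} (-1)^j C(3,j)(10-j)!
= C(3,0)·10! - C(3,1)·9! + C(3,2)·8! - C(3,3)·7!
= 3628800 - 1088640 + 120960 - 5040
= 2656080

2656080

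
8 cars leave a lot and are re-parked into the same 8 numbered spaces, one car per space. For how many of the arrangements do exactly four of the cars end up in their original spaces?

630

Pick the 4 fixed positions: C(8,4) = 70 ways.
The remaining 4 must be deranged: !4 = 9.
Total: 70 × 9 = 630.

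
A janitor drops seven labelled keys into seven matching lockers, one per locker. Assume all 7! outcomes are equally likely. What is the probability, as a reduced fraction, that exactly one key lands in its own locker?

Favorable outcomes: C(7,1)·!6 = 7·265 = 1855.
Total outcomes: 7! = 5040.
Probability = 1855/5040 = 53/144.

53/144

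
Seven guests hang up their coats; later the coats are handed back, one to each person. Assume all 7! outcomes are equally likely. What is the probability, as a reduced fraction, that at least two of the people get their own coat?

1331/5040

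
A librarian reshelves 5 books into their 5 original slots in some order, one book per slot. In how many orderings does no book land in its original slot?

Use !n = (n-1)(!(n-1) + !(n-2)).
!5 = 4·(9 + 2) = 4·11 = 44

44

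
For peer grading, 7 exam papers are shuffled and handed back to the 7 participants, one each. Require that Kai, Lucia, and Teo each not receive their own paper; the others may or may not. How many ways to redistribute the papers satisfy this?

Let A_j be the event that the j-th constrained one is fixed. By inclusion-exclusion over the 3 events:
Σ_{j=0}^{3} (-1)^j C(3,j)(7-j)!
= C(3,0)·7! - C(3,1)·6! + C(3,2)·5! - C(3,3)·4!
= 5040 - 2160 + 360 - 24
= 3216

3216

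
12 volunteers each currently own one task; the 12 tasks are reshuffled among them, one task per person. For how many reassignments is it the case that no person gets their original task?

176214841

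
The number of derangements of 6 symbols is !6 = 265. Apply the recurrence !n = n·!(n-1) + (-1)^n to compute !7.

1854

!7 = 7·265 - 1 = 1854.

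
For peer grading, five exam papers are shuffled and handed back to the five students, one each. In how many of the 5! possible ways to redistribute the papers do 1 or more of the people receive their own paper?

76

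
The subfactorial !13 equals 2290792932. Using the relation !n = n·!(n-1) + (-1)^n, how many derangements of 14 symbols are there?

32071101049

!14 = 14·2290792932 + 1 = 32071101049.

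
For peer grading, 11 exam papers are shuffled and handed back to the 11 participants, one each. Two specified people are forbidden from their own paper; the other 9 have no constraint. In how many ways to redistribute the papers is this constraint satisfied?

33022080

Inclusion-exclusion on the 2 forbidden self-matches:
Σ_{j=0}^{2} (-1)^j C(2,j)(11-j)!
= C(2,0)·11! - C(2,1)·10! + C(2,2)·9!
= 39916800 - 7257600 + 362880
= 33022080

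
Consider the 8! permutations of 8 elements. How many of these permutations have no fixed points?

14833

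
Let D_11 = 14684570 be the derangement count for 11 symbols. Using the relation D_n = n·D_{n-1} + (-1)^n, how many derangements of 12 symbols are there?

176214841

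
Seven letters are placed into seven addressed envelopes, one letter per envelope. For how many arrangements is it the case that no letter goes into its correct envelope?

1854

The number of derangements of 7 is !7 = Σ_{k=0}^{7} (-1)^k·7!/k!
= 7! - 7!/1! + 7!/2! - 7!/3! + 7!/4! - 7!/5! + 7!/6! - 7!/7!
= 5040 - 5040 + 2520 - 840 + 210 - 42 + 7 - 1
= 1854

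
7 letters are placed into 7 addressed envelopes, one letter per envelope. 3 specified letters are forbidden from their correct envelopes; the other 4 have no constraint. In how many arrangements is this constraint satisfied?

Inclusion-exclusion on the 3 forbidden self-matches:
Σ_{j=0}^{3} (-1)^j C(3,j)(7-j)!
= C(3,0)·7! - C(3,1)·6! + C(3,2)·5! - C(3,3)·4!
= 5040 - 2160 + 360 - 24
= 3216

3216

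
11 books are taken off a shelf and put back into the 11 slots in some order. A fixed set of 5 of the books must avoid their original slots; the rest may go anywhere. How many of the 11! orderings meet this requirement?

25022880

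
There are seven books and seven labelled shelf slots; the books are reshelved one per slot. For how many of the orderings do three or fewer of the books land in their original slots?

4948

# with exactly i fixed is C(7,i)·!(7-i); sum over i=0..3:
  i=0: C(7,0)·!7 = 1·1854 = 1854
  i=1: C(7,1)·!6 = 7·265 = 1855
  i=2: C(7,2)·!5 = 21·44 = 924
  i=3: C(7,3)·!4 = 35·9 = 315
Total = 4948.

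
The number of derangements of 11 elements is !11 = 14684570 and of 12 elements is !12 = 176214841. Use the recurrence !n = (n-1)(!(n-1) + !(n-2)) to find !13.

!13 = (13-1)·(!12 + !11) = 12·(176214841 + 14684570) = 12·190899411 = 2290792932.

2290792932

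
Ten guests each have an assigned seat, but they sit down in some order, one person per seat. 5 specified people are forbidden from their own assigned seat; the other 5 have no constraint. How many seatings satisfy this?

2170680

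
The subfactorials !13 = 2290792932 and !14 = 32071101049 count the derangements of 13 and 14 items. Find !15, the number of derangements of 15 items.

481066515734

!15 = (15-1)·(!14 + !13) = 14·(32071101049 + 2290792932) = 14·34361893981 = 481066515734.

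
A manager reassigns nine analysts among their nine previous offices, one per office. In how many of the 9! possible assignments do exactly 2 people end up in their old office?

66744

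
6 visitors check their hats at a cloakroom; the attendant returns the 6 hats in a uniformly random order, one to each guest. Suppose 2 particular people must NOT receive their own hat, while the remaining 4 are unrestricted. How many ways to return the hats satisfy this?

Inclusion-exclusion on the 2 forbidden self-matches:
Σ_{j=0}^{2} (-1)^j C(2,j)(6-j)!
= C(2,0)·6! - C(2,1)·5! + C(2,2)·4!
= 720 - 240 + 24
= 504

504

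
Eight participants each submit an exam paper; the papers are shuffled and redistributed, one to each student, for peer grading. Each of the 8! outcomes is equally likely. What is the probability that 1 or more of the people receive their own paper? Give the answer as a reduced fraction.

3641/5760

Favorable outcomes: Σ_{i≥1} C(8,i)·!(8-i) = 8·1854 + 28·265 + 56·44 + 70·9 + 56·2 + 28·1 + 8·0 + 1·1 = 25487.
Total outcomes: 8! = 40320.
Probability = 25487/40320 = 3641/5760.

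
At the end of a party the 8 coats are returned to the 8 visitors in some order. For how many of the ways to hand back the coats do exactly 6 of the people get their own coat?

28

Pick the 6 fixed positions: C(8,6) = 28 ways.
The remaining 2 must be deranged: !2 = 1.
Total: 28 × 1 = 28.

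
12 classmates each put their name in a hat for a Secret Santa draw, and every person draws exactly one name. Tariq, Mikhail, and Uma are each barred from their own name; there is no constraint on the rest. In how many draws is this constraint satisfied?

Inclusion-exclusion on the 3 forbidden self-matches:
Σ_{j=0}^{3} (-1)^j C(3,j)(12-j)!
= C(3,0)·12! - C(3,1)·11! + C(3,2)·10! - C(3,3)·9!
= 479001600 - 119750400 + 10886400 - 362880
= 369774720

369774720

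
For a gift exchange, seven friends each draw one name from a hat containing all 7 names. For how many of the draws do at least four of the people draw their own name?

92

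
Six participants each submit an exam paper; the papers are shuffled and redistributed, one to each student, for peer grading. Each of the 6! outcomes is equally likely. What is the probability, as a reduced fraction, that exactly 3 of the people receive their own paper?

1/18

Favorable outcomes: C(6,3)·!3 = 20·2 = 40.
Total outcomes: 6! = 720.
Probability = 40/720 = 1/18.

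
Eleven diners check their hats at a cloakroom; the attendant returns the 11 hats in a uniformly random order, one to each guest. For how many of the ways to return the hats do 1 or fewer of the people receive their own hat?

29369141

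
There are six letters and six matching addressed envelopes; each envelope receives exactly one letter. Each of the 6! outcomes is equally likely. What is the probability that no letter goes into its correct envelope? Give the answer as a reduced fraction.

53/144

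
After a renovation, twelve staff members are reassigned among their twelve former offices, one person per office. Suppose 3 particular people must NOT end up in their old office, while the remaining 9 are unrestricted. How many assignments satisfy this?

Inclusion-exclusion on the 3 forbidden self-matches:
Σ_{j=0}^{3} (-1)^j C(3,j)(12-j)!
= C(3,0)·12! - C(3,1)·11! + C(3,2)·10! - C(3,3)·9!
= 479001600 - 119750400 + 10886400 - 362880
= 369774720

369774720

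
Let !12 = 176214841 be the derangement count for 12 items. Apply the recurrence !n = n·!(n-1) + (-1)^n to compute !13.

2290792932

!13 = 13·176214841 - 1 = 2290792932.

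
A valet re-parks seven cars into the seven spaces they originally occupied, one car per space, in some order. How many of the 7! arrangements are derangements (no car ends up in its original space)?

1854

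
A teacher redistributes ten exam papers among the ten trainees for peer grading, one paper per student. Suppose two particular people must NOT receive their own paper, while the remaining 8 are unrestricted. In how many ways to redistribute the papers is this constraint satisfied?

2943360

Let A_j be the event that the j-th constrained one is fixed. By inclusion-exclusion over the 2 events:
Σ_{j=0}^{2} (-1)^j C(2,j)(10-j)!
= C(2,0)·10! - C(2,1)·9! + C(2,2)·8!
= 3628800 - 725760 + 40320
= 2943360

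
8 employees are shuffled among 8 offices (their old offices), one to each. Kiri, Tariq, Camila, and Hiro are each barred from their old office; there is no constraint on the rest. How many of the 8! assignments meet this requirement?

24024

Let A_j be the event that the j-th constrained one is fixed. By inclusion-exclusion over the 4 events:
Σ_{j=0}^{4} (-1)^j C(4,j)(8-j)!
= C(4,0)·8! - C(4,1)·7! + C(4,2)·6! - C(4,3)·5! + C(4,4)·4!
= 40320 - 20160 + 4320 - 480 + 24
= 24024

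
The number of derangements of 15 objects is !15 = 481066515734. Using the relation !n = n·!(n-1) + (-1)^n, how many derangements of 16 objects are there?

!16 = 16·481066515734 + 1 = 7697064251745.

7697064251745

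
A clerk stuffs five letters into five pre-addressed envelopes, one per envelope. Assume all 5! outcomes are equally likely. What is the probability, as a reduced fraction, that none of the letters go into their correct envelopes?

11/30

Favorable outcomes: !5 = 44.
Total outcomes: 5! = 120.
Probability = 44/120 = 11/30.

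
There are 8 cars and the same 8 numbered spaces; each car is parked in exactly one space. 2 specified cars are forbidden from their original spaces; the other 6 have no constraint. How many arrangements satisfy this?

30960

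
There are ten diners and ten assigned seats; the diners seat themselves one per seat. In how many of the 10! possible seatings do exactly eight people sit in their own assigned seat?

Pick the 8 fixed positions: C(10,8) = 45 ways.
The other 2 form a derangement: !2 = 1.
Total: 45 × 1 = 45.

45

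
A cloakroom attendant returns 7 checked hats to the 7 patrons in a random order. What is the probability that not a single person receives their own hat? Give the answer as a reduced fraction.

103/280

Favorable outcomes: !7 = 1854.
Total outcomes: 7! = 5040.
Probability = 1854/5040 = 103/280.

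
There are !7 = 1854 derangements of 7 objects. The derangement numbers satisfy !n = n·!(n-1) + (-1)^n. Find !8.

!8 = 8·1854 + 1 = 14833.

14833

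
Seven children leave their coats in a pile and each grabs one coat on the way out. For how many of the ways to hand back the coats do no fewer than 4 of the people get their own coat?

92

# with exactly i fixed is C(7,i)·!(7-i); sum over i=4..7:
  i=4: C(7,4)·!3 = 35·2 = 70
  i=5: C(7,5)·!2 = 21·1 = 21
  i=6: C(7,6)·!1 = 7·0 = 0
  i=7: C(7,7)·!0 = 1·1 = 1
Total = 92.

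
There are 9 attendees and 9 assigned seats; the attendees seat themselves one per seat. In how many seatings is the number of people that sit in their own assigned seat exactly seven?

Pick the 7 fixed positions: C(9,7) = 36 ways.
The remaining 2 must be deranged: !2 = 1.
Total: 36 × 1 = 36.

36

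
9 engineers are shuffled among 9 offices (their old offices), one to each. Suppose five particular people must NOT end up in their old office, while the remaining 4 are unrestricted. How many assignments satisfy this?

Let A_j be the event that the j-th constrained one is fixed. By inclusion-exclusion over the 5 events:
Σ_{j=0}^{5} (-1)^j C(5,j)(9-j)!
= C(5,0)·9! - C(5,1)·8! + C(5,2)·7! - C(5,3)·6! + C(5,4)·5! - C(5,5)·4!
= 362880 - 201600 + 50400 - 7200 + 600 - 24
= 205056

205056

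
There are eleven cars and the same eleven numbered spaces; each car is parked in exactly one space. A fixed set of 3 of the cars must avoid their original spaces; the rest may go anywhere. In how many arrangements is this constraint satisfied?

30078720

Let A_j be the event that the j-th constrained one is fixed. By inclusion-exclusion over the 3 events:
Σ_{j=0}^{3} (-1)^j C(3,j)(11-j)!
= C(3,0)·11! - C(3,1)·10! + C(3,2)·9! - C(3,3)·8!
= 39916800 - 10886400 + 1088640 - 40320
= 30078720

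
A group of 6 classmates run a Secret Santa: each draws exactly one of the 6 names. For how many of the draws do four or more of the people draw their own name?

16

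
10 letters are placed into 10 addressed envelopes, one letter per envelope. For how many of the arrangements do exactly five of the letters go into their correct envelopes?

11088

Pick the 5 fixed positions: C(10,5) = 252 ways.
The other 5 form a derangement: !5 = 44.
Total: 252 × 44 = 11088.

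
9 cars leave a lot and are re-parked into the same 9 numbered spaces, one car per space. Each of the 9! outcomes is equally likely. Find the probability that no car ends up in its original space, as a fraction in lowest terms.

16687/45360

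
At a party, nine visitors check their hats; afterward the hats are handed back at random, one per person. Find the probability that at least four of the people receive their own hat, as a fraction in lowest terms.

Favorable outcomes: Σ_{i≥4} C(9,i)·!(9-i) = 126·44 + 126·9 + 84·2 + 36·1 + 9·0 + 1·1 = 6883.
Total outcomes: 9! = 362880.
Probability = 6883/362880 = 6883/362880.

6883/362880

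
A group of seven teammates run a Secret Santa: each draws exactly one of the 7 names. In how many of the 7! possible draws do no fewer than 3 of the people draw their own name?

Sum C(7,i)·!(7-i) for i = 3..7:
  i=3: C(7,3)·!4 = 35·9 = 315
  i=4: C(7,4)·!3 = 35·2 = 70
  i=5: C(7,5)·!2 = 21·1 = 21
  i=6: C(7,6)·!1 = 7·0 = 0
  i=7: C(7,7)·!0 = 1·1 = 1
Total = 407.

407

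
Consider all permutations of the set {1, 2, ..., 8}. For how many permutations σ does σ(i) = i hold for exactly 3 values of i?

Pick the 3 fixed positions: C(8,3) = 56 ways.
The remaining 5 must be deranged: !5 = 44.
Total: 56 × 44 = 2464.

2464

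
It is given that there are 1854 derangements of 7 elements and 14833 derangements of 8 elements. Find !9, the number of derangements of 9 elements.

!9 = (9-1)·(!8 + !7) = 8·(14833 + 1854) = 8·16687 = 133496.

133496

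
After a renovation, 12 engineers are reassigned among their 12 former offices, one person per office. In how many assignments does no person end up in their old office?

176214841

Use !n = (n-1)(!(n-1) + !(n-2)).
!12 = 11·(14684570 + 1334961) = 11·16019531 = 176214841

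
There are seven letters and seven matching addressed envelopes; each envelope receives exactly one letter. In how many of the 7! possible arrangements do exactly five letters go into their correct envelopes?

21

Choose which 5 of the 7 are fixed: C(7,5) = 21.
The remaining 2 must be deranged: !2 = 1.
Total: 21 × 1 = 21.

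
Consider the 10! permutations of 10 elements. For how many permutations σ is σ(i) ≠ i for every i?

1334961

!10 is the nearest integer to 10!/e.
10! = 3628800, and 3628800/e ≈ 1334960.92, so !10 = 1334961.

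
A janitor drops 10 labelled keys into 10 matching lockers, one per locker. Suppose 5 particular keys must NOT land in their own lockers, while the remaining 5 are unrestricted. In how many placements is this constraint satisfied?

2170680

Let A_j be the event that the j-th constrained one is fixed. By inclusion-exclusion over the 5 events:
Σ_{j=0}^{5} (-1)^j C(5,j)(10-j)!
= C(5,0)·10! - C(5,1)·9! + C(5,2)·8! - C(5,3)·7! + C(5,4)·6! - C(5,5)·5!
= 3628800 - 1814400 + 403200 - 50400 + 3600 - 120
= 2170680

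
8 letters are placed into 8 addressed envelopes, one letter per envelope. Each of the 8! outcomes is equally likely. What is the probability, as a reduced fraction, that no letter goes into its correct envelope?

2119/5760

Favorable outcomes: !8 = 14833.
Total outcomes: 8! = 40320.
Probability = 14833/40320 = 2119/5760.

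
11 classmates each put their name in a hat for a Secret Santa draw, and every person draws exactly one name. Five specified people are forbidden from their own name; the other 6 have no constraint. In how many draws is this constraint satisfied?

Let A_j be the event that the j-th constrained one is fixed. By inclusion-exclusion over the 5 events:
Σ_{j=0}^{5} (-1)^j C(5,j)(11-j)!
= C(5,0)·11! - C(5,1)·10! + C(5,2)·9! - C(5,3)·8! + C(5,4)·7! - C(5,5)·6!
= 39916800 - 18144000 + 3628800 - 403200 + 25200 - 720
= 25022880

25022880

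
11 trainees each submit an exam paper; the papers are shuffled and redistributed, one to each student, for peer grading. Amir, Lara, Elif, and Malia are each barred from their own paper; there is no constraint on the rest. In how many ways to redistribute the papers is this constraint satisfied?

27422640

Let A_j be the event that the j-th constrained one is fixed. By inclusion-exclusion over the 4 events:
Σ_{j=0}^{4} (-1)^j C(4,j)(11-j)!
= C(4,0)·11! - C(4,1)·10! + C(4,2)·9! - C(4,3)·8! + C(4,4)·7!
= 39916800 - 14515200 + 2177280 - 161280 + 5040
= 27422640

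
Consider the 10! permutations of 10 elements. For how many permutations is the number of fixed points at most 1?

2669921

# with exactly i fixed is C(10,i)·!(10-i); sum over i=0..1:
  i=0: C(10,0)·!10 = 1·1334961 = 1334961
  i=1: C(10,1)·!9 = 10·133496 = 1334960
Total = 2669921.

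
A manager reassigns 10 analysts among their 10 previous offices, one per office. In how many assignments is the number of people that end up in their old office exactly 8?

45

Choose which 8 of the 10 are fixed: C(10,8) = 45.
The remaining 2 must be deranged: !2 = 1.
Total: 45 × 1 = 45.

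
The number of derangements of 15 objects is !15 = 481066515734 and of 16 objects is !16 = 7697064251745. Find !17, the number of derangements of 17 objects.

!17 = (17-1)·(!16 + !15) = 16·(7697064251745 + 481066515734) = 16·8178130767479 = 130850092279664.

130850092279664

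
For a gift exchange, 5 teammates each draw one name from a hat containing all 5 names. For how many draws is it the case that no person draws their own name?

44

Use !n = (n-1)(!(n-1) + !(n-2)).
!5 = 4·(9 + 2) = 4·11 = 44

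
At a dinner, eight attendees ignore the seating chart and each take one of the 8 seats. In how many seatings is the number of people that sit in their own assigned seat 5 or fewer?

40291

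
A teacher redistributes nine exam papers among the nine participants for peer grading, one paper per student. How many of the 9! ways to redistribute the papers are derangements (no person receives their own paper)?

133496

Recurrence: !9 = 9·!8 + (-1)^9.
!9 = 9·14833 - 1 = 133496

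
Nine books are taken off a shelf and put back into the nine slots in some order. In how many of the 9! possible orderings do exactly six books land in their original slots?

168

Pick the 6 fixed positions: C(9,6) = 84 ways.
The other 3 form a derangement: !3 = 2.
Total: 84 × 2 = 168.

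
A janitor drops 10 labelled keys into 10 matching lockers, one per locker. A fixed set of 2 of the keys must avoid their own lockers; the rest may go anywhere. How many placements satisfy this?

Let A_j be the event that the j-th constrained one is fixed. By inclusion-exclusion over the 2 events:
Σ_{j=0}^{2} (-1)^j C(2,j)(10-j)!
= C(2,0)·10! - C(2,1)·9! + C(2,2)·8!
= 3628800 - 725760 + 40320
= 2943360

2943360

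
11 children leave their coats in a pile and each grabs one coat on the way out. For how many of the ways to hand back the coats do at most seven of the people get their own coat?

39916414

Sum C(11,i)·!(11-i) for i = 0..7:
  i=0: C(11,0)·!11 = 1·14684570 = 14684570
  i=1: C(11,1)·!10 = 11·1334961 = 14684571
  i=2: C(11,2)·!9 = 55·133496 = 7342280
  i=3: C(11,3)·!8 = 165·14833 = 2447445
  i=4: C(11,4)·!7 = 330·1854 = 611820
  i=5: C(11,5)·!6 = 462·265 = 122430
  i=6: C(11,6)·!5 = 462·44 = 20328
  i=7: C(11,7)·!4 = 330·9 = 2970
Total = 39916414.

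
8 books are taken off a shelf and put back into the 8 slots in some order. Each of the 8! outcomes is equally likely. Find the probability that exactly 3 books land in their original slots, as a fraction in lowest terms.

Favorable outcomes: C(8,3)·!5 = 56·44 = 2464.
Total outcomes: 8! = 40320.
Probability = 2464/40320 = 11/180.

11/180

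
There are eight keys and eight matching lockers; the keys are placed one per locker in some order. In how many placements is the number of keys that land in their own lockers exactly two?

7420

Pick the 2 fixed positions: C(8,2) = 28 ways.
The remaining 6 must be deranged: !6 = 265.
Total: 28 × 265 = 7420.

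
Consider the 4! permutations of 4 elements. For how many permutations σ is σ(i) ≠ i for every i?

9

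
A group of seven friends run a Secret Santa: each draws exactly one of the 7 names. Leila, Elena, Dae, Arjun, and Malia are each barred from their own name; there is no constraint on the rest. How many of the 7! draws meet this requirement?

2428

Inclusion-exclusion on the 5 forbidden self-matches:
Σ_{j=0}^{5} (-1)^j C(5,j)(7-j)!
= C(5,0)·7! - C(5,1)·6! + C(5,2)·5! - C(5,3)·4! + C(5,4)·3! - C(5,5)·2!
= 5040 - 3600 + 1200 - 240 + 30 - 2
= 2428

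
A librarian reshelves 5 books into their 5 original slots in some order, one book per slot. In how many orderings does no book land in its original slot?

44

The number of derangements of 5 is !5 = Σ_{k=0}^{5} (-1)^k·5!/k!
= 5! - 5!/1! + 5!/2! - 5!/3! + 5!/4! - 5!/5!
= 120 - 120 + 60 - 20 + 5 - 1
= 44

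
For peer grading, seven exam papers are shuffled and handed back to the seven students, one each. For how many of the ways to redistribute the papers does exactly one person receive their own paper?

1855

Choose which one of the 7 is fixed: C(7,1) = 7.
The remaining 6 must be deranged: !6 = 265.
Total: 7 × 265 = 1855.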